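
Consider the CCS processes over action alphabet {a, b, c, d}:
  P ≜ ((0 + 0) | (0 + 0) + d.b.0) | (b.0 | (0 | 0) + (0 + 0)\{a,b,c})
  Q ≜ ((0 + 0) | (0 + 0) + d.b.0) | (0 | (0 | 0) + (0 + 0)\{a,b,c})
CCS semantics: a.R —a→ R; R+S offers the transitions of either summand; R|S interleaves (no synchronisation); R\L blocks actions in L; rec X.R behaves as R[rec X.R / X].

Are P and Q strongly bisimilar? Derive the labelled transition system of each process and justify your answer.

P ≁ Q

P's transition system — 6 states:
  p0 = ((0 + 0) | (0 + 0) + d.b.0) | (b.0 | (0 | 0) + (0 + 0)\{a,b,c}) has moves ··b··> p1, ··d··> p2
  p1 = ((0 + 0) | (0 + 0) + d.b.0) | (0 | (0 | 0)) has moves ··d··> p3
  p2 = b.0 | (b.0 | (0 | 0) + (0 + 0)\{a,b,c}) has moves ··b··> p3, ··b··> p4
  p3 = b.0 | (0 | (0 | 0)) has moves ··b··> p5
  p4 = 0 | (b.0 | (0 | 0) + (0 + 0)\{a,b,c}) has moves ··b··> p5
  p5 = 0 | (0 | (0 | 0)) has moves ·
Q's transition system — 3 states:
  q0 = ((0 + 0) | (0 + 0) + d.b.0) | (0 | (0 | 0) + (0 + 0)\{a,b,c}) has moves ··d··> q1
  q1 = b.0 | (0 | (0 | 0) + (0 + 0)\{a,b,c}) has moves ··b··> q2
  q2 = 0 | (0 | (0 | 0) + (0 + 0)\{a,b,c}) has moves ·
Coarsest stable partition (strong bisimilarity classes):
  B0 = {p0}
  B1 = {p1, q0}
  B2 = {p3, p4, q1}
  B3 = {p5, q2}
  B4 = {p2}
p0 ∈ B0, q0 ∈ B1 → different blocks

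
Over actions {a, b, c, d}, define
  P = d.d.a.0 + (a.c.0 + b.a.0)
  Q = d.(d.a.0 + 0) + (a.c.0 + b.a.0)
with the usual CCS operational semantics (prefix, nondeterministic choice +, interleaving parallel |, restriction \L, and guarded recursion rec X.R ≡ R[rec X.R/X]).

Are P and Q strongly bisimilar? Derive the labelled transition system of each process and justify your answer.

P's transition system — 5 states:
  s0 = d.d.a.0 + (a.c.0 + b.a.0) → —a→ s1, —b→ s2, —d→ s3
  s1 = c.0 → —c→ s4
  s2 = a.0 → —a→ s4
  s3 = d.a.0 → —d→ s2
  s4 = 0 → ∅
Q's transition system — 5 states:
  t0 = d.(d.a.0 + 0) + (a.c.0 + b.a.0) → —a→ t1, —b→ t2, —d→ t3
  t1 = c.0 → —c→ t4
  t2 = a.0 → —a→ t4
  t3 = d.a.0 + 0 → —d→ t2
  t4 = 0 → ∅
Coarsest stable partition (strong bisimilarity classes):
  B0 = {s0, t0}
  B1 = {s3, t3}
  B2 = {s2, t2}
  B3 = {s4, t4}
  B4 = {s1, t1}
s0 ∈ B0, t0 ∈ B0 → same block

YES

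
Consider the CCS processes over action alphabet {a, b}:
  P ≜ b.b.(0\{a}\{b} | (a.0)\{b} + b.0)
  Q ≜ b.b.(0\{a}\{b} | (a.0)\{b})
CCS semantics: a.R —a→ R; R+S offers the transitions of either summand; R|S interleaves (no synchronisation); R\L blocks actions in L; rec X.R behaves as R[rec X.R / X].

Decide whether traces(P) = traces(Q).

NO — witness ⟨bbb⟩

LTS(P): 5 reachable states
  s0 = b.b.(0\{a}\{b} | (a.0)\{b} + b.0) has moves ··b··> s1
  s1 = b.(0\{a}\{b} | (a.0)\{b} + b.0) has moves ··b··> s2
  s2 = 0\{a}\{b} | (a.0)\{b} + b.0 has moves ··a··> s3, ··b··> s4
  s3 = 0\{a}\{b} | 0\{b} has moves stopped
  s4 = 0 has moves stopped
LTS(Q): 4 reachable states
  t0 = b.b.(0\{a}\{b} | (a.0)\{b}) has moves ··b··> t1
  t1 = b.(0\{a}\{b} | (a.0)\{b}) has moves ··b··> t2
  t2 = 0\{a}\{b} | (a.0)\{b} has moves ··a··> t3
  t3 = 0\{a}\{b} | 0\{b} has moves stopped
Executing bbb from P (initial set {s0}):
  step 1 (b): {s1}
  step 2 (b): {s2}
  step 3 (b): {s4}
  ✓ P
Executing bbb from Q (initial set {t0}):
  step 1 (b): {t1}
  step 2 (b): {t2}
  step 3 (b): no successor for Q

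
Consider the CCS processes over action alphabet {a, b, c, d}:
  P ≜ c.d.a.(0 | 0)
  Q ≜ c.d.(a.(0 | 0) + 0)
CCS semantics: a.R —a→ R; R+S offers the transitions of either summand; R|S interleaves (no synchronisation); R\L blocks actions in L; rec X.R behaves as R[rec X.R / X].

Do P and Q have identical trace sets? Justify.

trace-equivalent

LTS(P): 4 reachable states
  u0 = c.d.a.(0 | 0) has moves -c-> u1
  u1 = d.a.(0 | 0) has moves -d-> u2
  u2 = a.(0 | 0) has moves -a-> u3
  u3 = 0 | 0 has moves (no moves)
LTS(Q): 4 reachable states
  v0 = c.d.(a.(0 | 0) + 0) has moves -c-> v1
  v1 = d.(a.(0 | 0) + 0) has moves -d-> v2
  v2 = a.(0 | 0) + 0 has moves -a-> v3
  v3 = 0 | 0 has moves (no moves)
Bisimilarity quotient blocks:
  B0 = {u0, v0}
  B1 = {u1, v1}
  B2 = {u2, v2}
  B3 = {u3, v3}
u0 ∈ B0, v0 ∈ B0 → same block
Bisimilar ⇒ trace-equivalent.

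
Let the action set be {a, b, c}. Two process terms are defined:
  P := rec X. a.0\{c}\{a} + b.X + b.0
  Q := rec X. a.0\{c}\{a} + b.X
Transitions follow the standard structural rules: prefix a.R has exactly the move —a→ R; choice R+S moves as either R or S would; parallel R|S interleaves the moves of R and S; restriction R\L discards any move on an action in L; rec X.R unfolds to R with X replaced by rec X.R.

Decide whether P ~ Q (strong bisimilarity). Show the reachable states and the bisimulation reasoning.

P's transition system — 3 states:
  m0 = rec X. a.0\{c}\{a} + b.X + b.0 :: —a→ m1, —b→ m0, —b→ m2
  m1 = 0\{c}\{a} :: ·
  m2 = 0 :: ·
Q's transition system — 2 states:
  n0 = rec X. a.0\{c}\{a} + b.X :: —a→ n1, —b→ n0
  n1 = 0\{c}\{a} :: ·
Coarsest stable partition (strong bisimilarity classes):
  B0 = {m0}
  B1 = {m1, m2, n1}
  B2 = {n0}
m0 ∈ B0, n0 ∈ B2 → different blocks

not bisimilar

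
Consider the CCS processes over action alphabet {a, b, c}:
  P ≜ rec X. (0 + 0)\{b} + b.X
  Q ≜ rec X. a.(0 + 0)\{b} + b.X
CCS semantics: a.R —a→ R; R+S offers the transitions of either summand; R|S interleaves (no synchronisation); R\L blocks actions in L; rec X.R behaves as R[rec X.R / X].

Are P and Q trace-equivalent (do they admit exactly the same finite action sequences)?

trace-distinct — witness ⟨a⟩

Reachable graph of P (1 states):
  s0 = rec X. (0 + 0)\{b} + b.X | —b→ s0
Reachable graph of Q (2 states):
  t0 = rec X. a.(0 + 0)\{b} + b.X | —a→ t1, —b→ t0
  t1 = (0 + 0)\{b} | deadlocked
Executing a from Q (initial set {t0}):
  after a @ step 1: {t1}
  Q completes σ.
Executing a from P (initial set {s0}):
  after a @ step 1: ∅  — P cannot continue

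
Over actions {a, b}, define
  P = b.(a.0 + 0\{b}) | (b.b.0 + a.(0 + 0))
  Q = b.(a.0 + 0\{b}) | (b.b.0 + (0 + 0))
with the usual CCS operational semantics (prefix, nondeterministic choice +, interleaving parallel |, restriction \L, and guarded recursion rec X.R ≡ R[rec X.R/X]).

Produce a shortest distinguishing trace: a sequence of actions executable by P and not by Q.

LTS(P): 12 reachable states
  s0 = b.(a.0 + 0\{b}) | (b.b.0 + a.(0 + 0)) → -a-> s1, -b-> s2, -b-> s3
  s1 = b.(a.0 + 0\{b}) | (0 + 0) → -b-> s4
  s2 = (a.0 + 0\{b}) | (b.b.0 + a.(0 + 0)) → -a-> s4, -a-> s5, -b-> s6
  s3 = b.(a.0 + 0\{b}) | b.0 → -b-> s6, -b-> s7
  s4 = (a.0 + 0\{b}) | (0 + 0) → -a-> s8
  s5 = 0 | (b.b.0 + a.(0 + 0)) → -a-> s8, -b-> s9
  s6 = (a.0 + 0\{b}) | b.0 → -a-> s9, -b-> s10
  s7 = b.(a.0 + 0\{b}) | 0 → -b-> s10
  s8 = 0 | (0 + 0) → stopped
  s9 = 0 | b.0 → -b-> s11
  s10 = (a.0 + 0\{b}) | 0 → -a-> s11
  s11 = 0 | 0 → stopped
LTS(Q): 9 reachable states
  t0 = b.(a.0 + 0\{b}) | (b.b.0 + (0 + 0)) → -b-> t1, -b-> t2
  t1 = (a.0 + 0\{b}) | (b.b.0 + (0 + 0)) → -a-> t3, -b-> t4
  t2 = b.(a.0 + 0\{b}) | b.0 → -b-> t4, -b-> t5
  t3 = 0 | (b.b.0 + (0 + 0)) → -b-> t6
  t4 = (a.0 + 0\{b}) | b.0 → -a-> t6, -b-> t7
  t5 = b.(a.0 + 0\{b}) | 0 → -b-> t7
  t6 = 0 | b.0 → -b-> t8
  t7 = (a.0 + 0\{b}) | 0 → -a-> t8
  t8 = 0 | 0 → stopped
Run σ = ⟨a⟩ on P: start {s0}
  [1] a ⇒ {s1}
  P completes σ.
Run σ = ⟨a⟩ on Q: start {t0}
  [1] a ⇒ no successor for Q

a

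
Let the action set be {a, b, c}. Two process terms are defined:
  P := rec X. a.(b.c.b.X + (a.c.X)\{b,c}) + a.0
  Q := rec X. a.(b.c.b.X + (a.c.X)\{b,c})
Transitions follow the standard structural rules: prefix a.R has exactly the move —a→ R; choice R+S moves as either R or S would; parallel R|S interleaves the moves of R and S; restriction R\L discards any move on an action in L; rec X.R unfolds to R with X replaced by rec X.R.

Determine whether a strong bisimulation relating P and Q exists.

not bisimilar

LTS(P): 6 reachable states
  u0 = rec X. a.(b.c.b.X + (a.c.X)\{b,c}) + a.0 :: --a--▸ u1, --a--▸ u2
  u1 = 0 :: deadlocked
  u2 = b.c.b.(rec X. a.(b.c.b.X + (a.c.X)\{b,c}) + a.0) + (a.c.(rec X. a.(b.c.b.X + (a.c.X)\{b,c}) + a.0))\{b,c} :: --a--▸ u3, --b--▸ u4
  u3 = (c.(rec X. a.(b.c.b.X + (a.c.X)\{b,c}) + a.0))\{b,c} :: deadlocked
  u4 = c.b.(rec X. a.(b.c.b.X + (a.c.X)\{b,c}) + a.0) :: --c--▸ u5
  u5 = b.(rec X. a.(b.c.b.X + (a.c.X)\{b,c}) + a.0) :: --b--▸ u0
LTS(Q): 5 reachable states
  v0 = rec X. a.(b.c.b.X + (a.c.X)\{b,c}) :: --a--▸ v1
  v1 = b.c.b.(rec X. a.(b.c.b.X + (a.c.X)\{b,c})) + (a.c.(rec X. a.(b.c.b.X + (a.c.X)\{b,c})))\{b,c} :: --a--▸ v2, --b--▸ v3
  v2 = (c.(rec X. a.(b.c.b.X + (a.c.X)\{b,c})))\{b,c} :: deadlocked
  v3 = c.b.(rec X. a.(b.c.b.X + (a.c.X)\{b,c})) :: --c--▸ v4
  v4 = b.(rec X. a.(b.c.b.X + (a.c.X)\{b,c})) :: --b--▸ v0
Coarsest stable partition (strong bisimilarity classes):
  B0 = {u0}
  B1 = {u1, u3, v2}
  B2 = {u2}
  B3 = {u4}
  B4 = {u5}
  B5 = {v0}
  B6 = {v1}
  B7 = {v3}
  B8 = {v4}
u0 ∈ B0, v0 ∈ B5 → different blocks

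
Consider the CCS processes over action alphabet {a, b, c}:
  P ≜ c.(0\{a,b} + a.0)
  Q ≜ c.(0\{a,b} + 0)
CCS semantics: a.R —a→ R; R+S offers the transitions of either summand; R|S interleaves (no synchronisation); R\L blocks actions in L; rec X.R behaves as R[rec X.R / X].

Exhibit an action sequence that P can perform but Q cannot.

ca

P's transition system — 3 states:
  u0 = c.(0\{a,b} + a.0) → —c→ u1
  u1 = 0\{a,b} + a.0 → —a→ u2
  u2 = 0 → ·
Q's transition system — 2 states:
  v0 = c.(0\{a,b} + 0) → —c→ v1
  v1 = 0\{a,b} + 0 → ·
Run σ = ⟨ca⟩ on P: start {u0}
  [1] c ⇒ {u1}
  [2] a ⇒ {u2}
  P completes σ.
Run σ = ⟨ca⟩ on Q: start {v0}
  [1] c ⇒ {v1}
  [2] a ⇒ ∅ (Q stuck)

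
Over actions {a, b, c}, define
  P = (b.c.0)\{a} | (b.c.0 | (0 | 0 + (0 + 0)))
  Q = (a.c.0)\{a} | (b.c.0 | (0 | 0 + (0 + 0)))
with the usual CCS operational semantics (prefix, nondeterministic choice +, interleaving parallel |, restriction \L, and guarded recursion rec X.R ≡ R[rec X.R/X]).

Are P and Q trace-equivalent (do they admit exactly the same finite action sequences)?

trace-distinct — witness ⟨bb⟩

P's transition system — 9 states:
  m0 = (b.c.0)\{a} | (b.c.0 | (0 | 0 + (0 + 0))) | --b--▸ m1, --b--▸ m2
  m1 = (b.c.0)\{a} | (c.0 | (0 | 0 + (0 + 0))) | --b--▸ m3, --c--▸ m4
  m2 = (c.0)\{a} | (b.c.0 | (0 | 0 + (0 + 0))) | --b--▸ m3, --c--▸ m5
  m3 = (c.0)\{a} | (c.0 | (0 | 0 + (0 + 0))) | --c--▸ m6, --c--▸ m7
  m4 = (b.c.0)\{a} | (0 | (0 | 0 + (0 + 0))) | --b--▸ m6
  m5 = 0\{a} | (b.c.0 | (0 | 0 + (0 + 0))) | --b--▸ m7
  m6 = (c.0)\{a} | (0 | (0 | 0 + (0 + 0))) | --c--▸ m8
  m7 = 0\{a} | (c.0 | (0 | 0 + (0 + 0))) | --c--▸ m8
  m8 = 0\{a} | (0 | (0 | 0 + (0 + 0))) | ·
Q's transition system — 3 states:
  n0 = (a.c.0)\{a} | (b.c.0 | (0 | 0 + (0 + 0))) | --b--▸ n1
  n1 = (a.c.0)\{a} | (c.0 | (0 | 0 + (0 + 0))) | --c--▸ n2
  n2 = (a.c.0)\{a} | (0 | (0 | 0 + (0 + 0))) | ·
Run σ = ⟨bb⟩ on P: start {m0}
  step 1 (b): {m1, m2}
  step 2 (b): {m3}
  — P admits the full trace.
Run σ = ⟨bb⟩ on Q: start {n0}
  step 1 (b): {n1}
  step 2 (b): ∅  — Q cannot continue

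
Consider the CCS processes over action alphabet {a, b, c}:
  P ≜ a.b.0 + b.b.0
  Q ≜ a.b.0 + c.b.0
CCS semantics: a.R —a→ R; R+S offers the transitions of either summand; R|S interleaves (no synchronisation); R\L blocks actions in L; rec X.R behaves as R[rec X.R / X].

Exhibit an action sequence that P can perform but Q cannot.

Reachable graph of P (3 states):
  u0 = a.b.0 + b.b.0 :: --a--▸ u1, --b--▸ u1
  u1 = b.0 :: --b--▸ u2
  u2 = 0 :: ∅
Reachable graph of Q (3 states):
  v0 = a.b.0 + c.b.0 :: --a--▸ v1, --c--▸ v1
  v1 = b.0 :: --b--▸ v2
  v2 = 0 :: ∅
Run σ = ⟨b⟩ on P: start {u0}
  after b @ step 1: {u1}
  P completes σ.
Run σ = ⟨b⟩ on Q: start {v0}
  after b @ step 1: ∅ (Q stuck)

b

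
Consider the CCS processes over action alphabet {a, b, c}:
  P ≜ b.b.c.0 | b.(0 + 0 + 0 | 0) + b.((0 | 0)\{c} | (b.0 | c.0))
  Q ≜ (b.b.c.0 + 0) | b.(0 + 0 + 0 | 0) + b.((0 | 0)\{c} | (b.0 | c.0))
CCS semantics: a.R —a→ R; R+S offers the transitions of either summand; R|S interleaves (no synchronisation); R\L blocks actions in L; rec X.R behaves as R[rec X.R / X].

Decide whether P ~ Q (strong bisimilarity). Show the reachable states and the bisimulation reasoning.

YES

P's transition system — 12 states:
  m0 = b.b.c.0 | b.(0 + 0 + 0 | 0) + b.((0 | 0)\{c} | (b.0 | c.0)) has moves --b--▸ m1, --b--▸ m2, --b--▸ m3
  m1 = (0 | 0)\{c} | (b.0 | c.0) has moves --b--▸ m4, --c--▸ m5
  m2 = b.b.c.0 | (0 + 0 + 0 | 0) has moves --b--▸ m6
  m3 = b.c.0 | b.(0 + 0 + 0 | 0) has moves --b--▸ m6, --b--▸ m7
  m4 = (0 | 0)\{c} | (0 | c.0) has moves --c--▸ m8
  m5 = (0 | 0)\{c} | (b.0 | 0) has moves --b--▸ m8
  m6 = b.c.0 | (0 + 0 + 0 | 0) has moves --b--▸ m9
  m7 = c.0 | b.(0 + 0 + 0 | 0) has moves --b--▸ m9, --c--▸ m10
  m8 = (0 | 0)\{c} | (0 | 0) has moves ·
  m9 = c.0 | (0 + 0 + 0 | 0) has moves --c--▸ m11
  m10 = 0 | b.(0 + 0 + 0 | 0) has moves --b--▸ m11
  m11 = 0 | (0 + 0 + 0 | 0) has moves ·
Q's transition system — 12 states:
  n0 = (b.b.c.0 + 0) | b.(0 + 0 + 0 | 0) + b.((0 | 0)\{c} | (b.0 | c.0)) has moves --b--▸ n1, --b--▸ n2, --b--▸ n3
  n1 = (0 | 0)\{c} | (b.0 | c.0) has moves --b--▸ n4, --c--▸ n5
  n2 = (b.b.c.0 + 0) | (0 + 0 + 0 | 0) has moves --b--▸ n6
  n3 = b.c.0 | b.(0 + 0 + 0 | 0) has moves --b--▸ n6, --b--▸ n7
  n4 = (0 | 0)\{c} | (0 | c.0) has moves --c--▸ n8
  n5 = (0 | 0)\{c} | (b.0 | 0) has moves --b--▸ n8
  n6 = b.c.0 | (0 + 0 + 0 | 0) has moves --b--▸ n9
  n7 = c.0 | b.(0 + 0 + 0 | 0) has moves --b--▸ n9, --c--▸ n10
  n8 = (0 | 0)\{c} | (0 | 0) has moves ·
  n9 = c.0 | (0 + 0 + 0 | 0) has moves --c--▸ n11
  n10 = 0 | b.(0 + 0 + 0 | 0) has moves --b--▸ n11
  n11 = 0 | (0 + 0 + 0 | 0) has moves ·
Partition-refinement fixed point:
  B0 = {m0, n0}
  B1 = {m1, m7, n1, n7}
  B2 = {m10, m5, n10, n5}
  B3 = {m11, m8, n11, n8}
  B4 = {m4, m9, n4, n9}
  B5 = {m2, n2}
  B6 = {m6, n6}
  B7 = {m3, n3}
m0 ∈ B0, n0 ∈ B0 → same block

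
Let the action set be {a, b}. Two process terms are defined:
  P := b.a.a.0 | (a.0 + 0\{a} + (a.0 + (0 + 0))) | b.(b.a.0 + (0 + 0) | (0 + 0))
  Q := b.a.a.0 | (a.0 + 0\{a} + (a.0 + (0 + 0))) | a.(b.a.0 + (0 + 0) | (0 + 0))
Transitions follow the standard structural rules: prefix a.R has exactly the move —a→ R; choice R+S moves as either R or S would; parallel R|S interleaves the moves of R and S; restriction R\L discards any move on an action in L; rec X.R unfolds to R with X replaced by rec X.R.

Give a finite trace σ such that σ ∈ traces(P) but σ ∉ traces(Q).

LTS(P): 32 reachable states
  s0 = b.a.a.0 | (a.0 + 0\{a} + (a.0 + (0 + 0))) | b.(b.a.0 + (0 + 0) | (0 + 0)) | ··a··> s1, ··b··> s2, ··b··> s3
  s1 = b.a.a.0 | 0 | b.(b.a.0 + (0 + 0) | (0 + 0)) | ··b··> s4, ··b··> s5
  s2 = a.a.0 | (a.0 + 0\{a} + (a.0 + (0 + 0))) | b.(b.a.0 + (0 + 0) | (0 + 0)) | ··a··> s4, ··a··> s6, ··b··> s7
  s3 = b.a.a.0 | (a.0 + 0\{a} + (a.0 + (0 + 0))) | (b.a.0 + (0 + 0) | (0 + 0)) | ··a··> s5, ··b··> s7, ··b··> s8
  s4 = a.a.0 | 0 | b.(b.a.0 + (0 + 0) | (0 + 0)) | ··a··> s9, ··b··> s10
  s5 = b.a.a.0 | 0 | (b.a.0 + (0 + 0) | (0 + 0)) | ··b··> s10, ··b··> s11
  s6 = a.0 | (a.0 + 0\{a} + (a.0 + (0 + 0))) | b.(b.a.0 + (0 + 0) | (0 + 0)) | ··a··> s12, ··a··> s9, ··b··> s13
  s7 = a.a.0 | (a.0 + 0\{a} + (a.0 + (0 + 0))) | (b.a.0 + (0 + 0) | (0 + 0)) | ··a··> s10, ··a··> s13, ··b··> s14
  s8 = b.a.a.0 | (a.0 + 0\{a} + (a.0 + (0 + 0))) | a.0 | ··a··> s11, ··a··> s15, ··b··> s14
  s9 = a.0 | 0 | b.(b.a.0 + (0 + 0) | (0 + 0)) | ··a··> s16, ··b··> s17
  s10 = a.a.0 | 0 | (b.a.0 + (0 + 0) | (0 + 0)) | ··a··> s17, ··b··> s18
  s11 = b.a.a.0 | 0 | a.0 | ··a··> s19, ··b··> s18
  s12 = 0 | (a.0 + 0\{a} + (a.0 + (0 + 0))) | b.(b.a.0 + (0 + 0) | (0 + 0)) | ··a··> s16, ··b··> s20
  s13 = a.0 | (a.0 + 0\{a} + (a.0 + (0 + 0))) | (b.a.0 + (0 + 0) | (0 + 0)) | ··a··> s17, ··a··> s20, ··b··> s21
  s14 = a.a.0 | (a.0 + 0\{a} + (a.0 + (0 + 0))) | a.0 | ··a··> s18, ··a··> s21, ··a··> s22
  s15 = b.a.a.0 | (a.0 + 0\{a} + (a.0 + (0 + 0))) | 0 | ··a··> s19, ··b··> s22
  s16 = 0 | 0 | b.(b.a.0 + (0 + 0) | (0 + 0)) | ··b··> s23
  s17 = a.0 | 0 | (b.a.0 + (0 + 0) | (0 + 0)) | ··a··> s23, ··b··> s24
  s18 = a.a.0 | 0 | a.0 | ··a··> s24, ··a··> s25
  s19 = b.a.a.0 | 0 | 0 | ··b··> s25
  s20 = 0 | (a.0 + 0\{a} + (a.0 + (0 + 0))) | (b.a.0 + (0 + 0) | (0 + 0)) | ··a··> s23, ··b··> s26
  s21 = a.0 | (a.0 + 0\{a} + (a.0 + (0 + 0))) | a.0 | ··a··> s24, ··a··> s26, ··a··> s27
  s22 = a.a.0 | (a.0 + 0\{a} + (a.0 + (0 + 0))) | 0 | ··a··> s25, ··a··> s27
  s23 = 0 | 0 | (b.a.0 + (0 + 0) | (0 + 0)) | ··b··> s28
  s24 = a.0 | 0 | a.0 | ··a··> s28, ··a··> s29
  s25 = a.a.0 | 0 | 0 | ··a··> s29
  s26 = 0 | (a.0 + 0\{a} + (a.0 + (0 + 0))) | a.0 | ··a··> s28, ··a··> s30
  s27 = a.0 | (a.0 + 0\{a} + (a.0 + (0 + 0))) | 0 | ··a··> s29, ··a··> s30
  s28 = 0 | 0 | a.0 | ··a··> s31
  s29 = a.0 | 0 | 0 | ··a··> s31
  s30 = 0 | (a.0 + 0\{a} + (a.0 + (0 + 0))) | 0 | ··a··> s31
  s31 = 0 | 0 | 0 | ∅
LTS(Q): 32 reachable states
  t0 = b.a.a.0 | (a.0 + 0\{a} + (a.0 + (0 + 0))) | a.(b.a.0 + (0 + 0) | (0 + 0)) | ··a··> t1, ··a··> t2, ··b··> t3
  t1 = b.a.a.0 | (a.0 + 0\{a} + (a.0 + (0 + 0))) | (b.a.0 + (0 + 0) | (0 + 0)) | ··a··> t4, ··b··> t5, ··b··> t6
  t2 = b.a.a.0 | 0 | a.(b.a.0 + (0 + 0) | (0 + 0)) | ··a··> t4, ··b··> t7
  t3 = a.a.0 | (a.0 + 0\{a} + (a.0 + (0 + 0))) | a.(b.a.0 + (0 + 0) | (0 + 0)) | ··a··> t5, ··a··> t7, ··a··> t8
  t4 = b.a.a.0 | 0 | (b.a.0 + (0 + 0) | (0 + 0)) | ··b··> t10, ··b··> t9
  t5 = a.a.0 | (a.0 + 0\{a} + (a.0 + (0 + 0))) | (b.a.0 + (0 + 0) | (0 + 0)) | ··a··> t11, ··a··> t9, ··b··> t12
  t6 = b.a.a.0 | (a.0 + 0\{a} + (a.0 + (0 + 0))) | a.0 | ··a··> t10, ··a··> t13, ··b··> t12
  t7 = a.a.0 | 0 | a.(b.a.0 + (0 + 0) | (0 + 0)) | ··a··> t14, ··a··> t9
  t8 = a.0 | (a.0 + 0\{a} + (a.0 + (0 + 0))) | a.(b.a.0 + (0 + 0) | (0 + 0)) | ··a··> t11, ··a··> t14, ··a··> t15
  t9 = a.a.0 | 0 | (b.a.0 + (0 + 0) | (0 + 0)) | ··a··> t16, ··b··> t17
  t10 = b.a.a.0 | 0 | a.0 | ··a··> t18, ··b··> t17
  t11 = a.0 | (a.0 + 0\{a} + (a.0 + (0 + 0))) | (b.a.0 + (0 + 0) | (0 + 0)) | ··a··> t16, ··a··> t19, ··b··> t20
  t12 = a.a.0 | (a.0 + 0\{a} + (a.0 + (0 + 0))) | a.0 | ··a··> t17, ··a··> t20, ··a··> t21
  t13 = b.a.a.0 | (a.0 + 0\{a} + (a.0 + (0 + 0))) | 0 | ··a··> t18, ··b··> t21
  t14 = a.0 | 0 | a.(b.a.0 + (0 + 0) | (0 + 0)) | ··a··> t16, ··a··> t22
  t15 = 0 | (a.0 + 0\{a} + (a.0 + (0 + 0))) | a.(b.a.0 + (0 + 0) | (0 + 0)) | ··a··> t19, ··a··> t22
  t16 = a.0 | 0 | (b.a.0 + (0 + 0) | (0 + 0)) | ··a··> t23, ··b··> t24
  t17 = a.a.0 | 0 | a.0 | ··a··> t24, ··a··> t25
  t18 = b.a.a.0 | 0 | 0 | ··b··> t25
  t19 = 0 | (a.0 + 0\{a} + (a.0 + (0 + 0))) | (b.a.0 + (0 + 0) | (0 + 0)) | ··a··> t23, ··b··> t26
  t20 = a.0 | (a.0 + 0\{a} + (a.0 + (0 + 0))) | a.0 | ··a··> t24, ··a··> t26, ··a··> t27
  t21 = a.a.0 | (a.0 + 0\{a} + (a.0 + (0 + 0))) | 0 | ··a··> t25, ··a··> t27
  t22 = 0 | 0 | a.(b.a.0 + (0 + 0) | (0 + 0)) | ··a··> t23
  t23 = 0 | 0 | (b.a.0 + (0 + 0) | (0 + 0)) | ··b··> t28
  t24 = a.0 | 0 | a.0 | ··a··> t28, ··a··> t29
  t25 = a.a.0 | 0 | 0 | ··a··> t29
  t26 = 0 | (a.0 + 0\{a} + (a.0 + (0 + 0))) | a.0 | ··a··> t28, ··a··> t30
  t27 = a.0 | (a.0 + 0\{a} + (a.0 + (0 + 0))) | 0 | ··a··> t29, ··a··> t30
  t28 = 0 | 0 | a.0 | ··a··> t31
  t29 = a.0 | 0 | 0 | ··a··> t31
  t30 = 0 | (a.0 + 0\{a} + (a.0 + (0 + 0))) | 0 | ··a··> t31
  t31 = 0 | 0 | 0 | ∅
Trace ⟨bb⟩ through P, begin at {s0}:
  after b @ step 1: {s2, s3}
  after b @ step 2: {s7, s8}
  ✓ P
Trace ⟨bb⟩ through Q, begin at {t0}:
  after b @ step 1: {t3}
  after b @ step 2: no successor for Q

bb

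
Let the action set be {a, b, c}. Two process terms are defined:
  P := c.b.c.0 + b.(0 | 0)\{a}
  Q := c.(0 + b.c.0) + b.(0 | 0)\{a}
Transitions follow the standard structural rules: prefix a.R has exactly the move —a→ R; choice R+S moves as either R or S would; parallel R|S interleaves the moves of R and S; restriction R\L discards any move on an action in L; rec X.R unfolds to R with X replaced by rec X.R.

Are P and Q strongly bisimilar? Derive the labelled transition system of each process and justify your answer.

YES

P's transition system — 5 states:
  u0 = c.b.c.0 + b.(0 | 0)\{a} ⊢ -b-> u1, -c-> u2
  u1 = (0 | 0)\{a} ⊢ stopped
  u2 = b.c.0 ⊢ -b-> u3
  u3 = c.0 ⊢ -c-> u4
  u4 = 0 ⊢ stopped
Q's transition system — 5 states:
  v0 = c.(0 + b.c.0) + b.(0 | 0)\{a} ⊢ -b-> v1, -c-> v2
  v1 = (0 | 0)\{a} ⊢ stopped
  v2 = 0 + b.c.0 ⊢ -b-> v3
  v3 = c.0 ⊢ -c-> v4
  v4 = 0 ⊢ stopped
Bisimilarity quotient blocks:
  B0 = {u0, v0}
  B1 = {u2, v2}
  B2 = {u3, v3}
  B3 = {u1, u4, v1, v4}
u0 ∈ B0, v0 ∈ B0 → same block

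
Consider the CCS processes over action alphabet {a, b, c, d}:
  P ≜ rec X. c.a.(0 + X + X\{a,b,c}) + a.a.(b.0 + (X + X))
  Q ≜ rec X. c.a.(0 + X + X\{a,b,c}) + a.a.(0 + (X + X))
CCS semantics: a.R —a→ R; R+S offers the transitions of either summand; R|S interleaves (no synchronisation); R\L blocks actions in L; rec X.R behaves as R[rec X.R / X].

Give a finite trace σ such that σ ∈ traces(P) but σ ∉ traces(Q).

Reachable graph of P (6 states):
  p0 = rec X. c.a.(0 + X + X\{a,b,c}) + a.a.(b.0 + (X + X)) has moves —a→ p1, —c→ p2
  p1 = a.(b.0 + ((rec X. c.a.(0 + X + X\{a,b,c}) + a.a.(b.0 + (X + X))) + (rec X. c.a.(0 + X + X\{a,b,c}) + a.a.(b.0 + (X + X))))) has moves —a→ p3
  p2 = a.(0 + (rec X. c.a.(0 + X + X\{a,b,c}) + a.a.(b.0 + (X + X))) + (rec X. c.a.(0 + X + X\{a,b,c}) + a.a.(b.0 + (X + X)))\{a,b,c}) has moves —a→ p4
  p3 = b.0 + ((rec X. c.a.(0 + X + X\{a,b,c}) + a.a.(b.0 + (X + X))) + (rec X. c.a.(0 + X + X\{a,b,c}) + a.a.(b.0 + (X + X)))) has moves —a→ p1, —b→ p5, —c→ p2
  p4 = 0 + (rec X. c.a.(0 + X + X\{a,b,c}) + a.a.(b.0 + (X + X))) + (rec X. c.a.(0 + X + X\{a,b,c}) + a.a.(b.0 + (X + X)))\{a,b,c} has moves —a→ p1, —c→ p2
  p5 = 0 has moves (no moves)
Reachable graph of Q (5 states):
  q0 = rec X. c.a.(0 + X + X\{a,b,c}) + a.a.(0 + (X + X)) has moves —a→ q1, —c→ q2
  q1 = a.(0 + ((rec X. c.a.(0 + X + X\{a,b,c}) + a.a.(0 + (X + X))) + (rec X. c.a.(0 + X + X\{a,b,c}) + a.a.(0 + (X + X))))) has moves —a→ q3
  q2 = a.(0 + (rec X. c.a.(0 + X + X\{a,b,c}) + a.a.(0 + (X + X))) + (rec X. c.a.(0 + X + X\{a,b,c}) + a.a.(0 + (X + X)))\{a,b,c}) has moves —a→ q4
  q3 = 0 + ((rec X. c.a.(0 + X + X\{a,b,c}) + a.a.(0 + (X + X))) + (rec X. c.a.(0 + X + X\{a,b,c}) + a.a.(0 + (X + X)))) has moves —a→ q1, —c→ q2
  q4 = 0 + (rec X. c.a.(0 + X + X\{a,b,c}) + a.a.(0 + (X + X))) + (rec X. c.a.(0 + X + X\{a,b,c}) + a.a.(0 + (X + X)))\{a,b,c} has moves —a→ q1, —c→ q2
Executing aab from P (initial set {p0}):
  [1] a ⇒ {p1}
  [2] a ⇒ {p3}
  [3] b ⇒ {p5}
  P completes σ.
Executing aab from Q (initial set {q0}):
  [1] a ⇒ {q1}
  [2] a ⇒ {q3}
  [3] b ⇒ no successor for Q

aab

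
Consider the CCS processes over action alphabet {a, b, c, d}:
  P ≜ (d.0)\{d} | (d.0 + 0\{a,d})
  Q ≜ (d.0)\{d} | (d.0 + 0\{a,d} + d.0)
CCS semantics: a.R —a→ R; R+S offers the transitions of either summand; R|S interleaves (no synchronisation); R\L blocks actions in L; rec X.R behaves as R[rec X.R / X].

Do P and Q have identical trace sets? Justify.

traces(P) = traces(Q)

LTS(P): 2 reachable states
  m0 = (d.0)\{d} | (d.0 + 0\{a,d}) ⊢ -d-> m1
  m1 = (d.0)\{d} | 0 ⊢ (no moves)
LTS(Q): 2 reachable states
  n0 = (d.0)\{d} | (d.0 + 0\{a,d} + d.0) ⊢ -d-> n1
  n1 = (d.0)\{d} | 0 ⊢ (no moves)
Partition-refinement fixed point:
  B0 = {m0, n0}
  B1 = {m1, n1}
m0 ∈ B0, n0 ∈ B0 → same block
Bisimilar ⇒ trace-equivalent.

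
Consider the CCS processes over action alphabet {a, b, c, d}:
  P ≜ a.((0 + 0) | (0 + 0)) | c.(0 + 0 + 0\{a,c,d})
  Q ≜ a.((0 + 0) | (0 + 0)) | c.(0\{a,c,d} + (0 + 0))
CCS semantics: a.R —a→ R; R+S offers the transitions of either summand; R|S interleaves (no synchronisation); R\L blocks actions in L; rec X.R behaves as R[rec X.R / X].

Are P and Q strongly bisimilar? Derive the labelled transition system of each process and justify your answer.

bisimilar

Reachable graph of P (4 states):
  m0 = a.((0 + 0) | (0 + 0)) | c.(0 + 0 + 0\{a,c,d}) | --a--▸ m1, --c--▸ m2
  m1 = (0 + 0) | (0 + 0) | c.(0 + 0 + 0\{a,c,d}) | --c--▸ m3
  m2 = a.((0 + 0) | (0 + 0)) | (0 + 0 + 0\{a,c,d}) | --a--▸ m3
  m3 = (0 + 0) | (0 + 0) | (0 + 0 + 0\{a,c,d}) | (no moves)
Reachable graph of Q (4 states):
  n0 = a.((0 + 0) | (0 + 0)) | c.(0\{a,c,d} + (0 + 0)) | --a--▸ n1, --c--▸ n2
  n1 = (0 + 0) | (0 + 0) | c.(0\{a,c,d} + (0 + 0)) | --c--▸ n3
  n2 = a.((0 + 0) | (0 + 0)) | (0\{a,c,d} + (0 + 0)) | --a--▸ n3
  n3 = (0 + 0) | (0 + 0) | (0\{a,c,d} + (0 + 0)) | (no moves)
Partition-refinement fixed point:
  B0 = {m0, n0}
  B1 = {m1, n1}
  B2 = {m3, n3}
  B3 = {m2, n2}
m0 ∈ B0, n0 ∈ B0 → same block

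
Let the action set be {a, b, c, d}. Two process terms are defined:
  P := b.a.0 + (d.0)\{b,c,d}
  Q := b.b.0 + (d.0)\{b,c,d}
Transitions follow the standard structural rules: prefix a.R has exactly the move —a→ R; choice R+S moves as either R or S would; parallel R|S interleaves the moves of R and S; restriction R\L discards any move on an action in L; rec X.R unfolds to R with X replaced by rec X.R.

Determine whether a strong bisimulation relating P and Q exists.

P ≁ Q

Reachable graph of P (3 states):
  s0 = b.a.0 + (d.0)\{b,c,d} → --b--▸ s1
  s1 = a.0 → --a--▸ s2
  s2 = 0 → deadlocked
Reachable graph of Q (3 states):
  t0 = b.b.0 + (d.0)\{b,c,d} → --b--▸ t1
  t1 = b.0 → --b--▸ t2
  t2 = 0 → deadlocked
Bisimilarity quotient blocks:
  B0 = {s0}
  B1 = {s1}
  B2 = {s2, t2}
  B3 = {t0}
  B4 = {t1}
s0 ∈ B0, t0 ∈ B3 → different blocks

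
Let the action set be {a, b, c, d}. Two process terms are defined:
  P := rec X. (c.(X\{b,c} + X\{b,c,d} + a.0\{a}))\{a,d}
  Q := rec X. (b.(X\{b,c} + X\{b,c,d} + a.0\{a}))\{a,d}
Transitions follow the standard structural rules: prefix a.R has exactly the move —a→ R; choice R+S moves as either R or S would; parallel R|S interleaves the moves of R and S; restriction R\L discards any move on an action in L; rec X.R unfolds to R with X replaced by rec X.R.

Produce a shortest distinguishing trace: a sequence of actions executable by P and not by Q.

LTS(P): 2 reachable states
  p0 = rec X. (c.(X\{b,c} + X\{b,c,d} + a.0\{a}))\{a,d} → -c-> p1
  p1 = ((rec X. (c.(X\{b,c} + X\{b,c,d} + a.0\{a}))\{a,d})\{b,c} + (rec X. (c.(X\{b,c} + X\{b,c,d} + a.0\{a}))\{a,d})\{b,c,d} + a.0\{a})\{a,d} → stopped
LTS(Q): 2 reachable states
  q0 = rec X. (b.(X\{b,c} + X\{b,c,d} + a.0\{a}))\{a,d} → -b-> q1
  q1 = ((rec X. (b.(X\{b,c} + X\{b,c,d} + a.0\{a}))\{a,d})\{b,c} + (rec X. (b.(X\{b,c} + X\{b,c,d} + a.0\{a}))\{a,d})\{b,c,d} + a.0\{a})\{a,d} → stopped
Run σ = ⟨c⟩ on P: start {p0}
  step 1 (c): {p1}
  ✓ P
Run σ = ⟨c⟩ on Q: start {q0}
  step 1 (c): ∅  — Q cannot continue

c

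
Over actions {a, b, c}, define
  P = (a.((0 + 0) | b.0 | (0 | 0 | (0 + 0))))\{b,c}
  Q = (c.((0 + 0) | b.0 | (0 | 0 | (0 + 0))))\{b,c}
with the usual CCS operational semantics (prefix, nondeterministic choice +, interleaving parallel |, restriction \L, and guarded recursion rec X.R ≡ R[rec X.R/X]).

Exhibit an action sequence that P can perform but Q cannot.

P's transition system — 2 states:
  p0 = (a.((0 + 0) | b.0 | (0 | 0 | (0 + 0))))\{b,c} | ··a··> p1
  p1 = ((0 + 0) | b.0 | (0 | 0 | (0 + 0)))\{b,c} | stopped
Q's transition system — 1 states:
  q0 = (c.((0 + 0) | b.0 | (0 | 0 | (0 + 0))))\{b,c} | stopped
Run σ = ⟨a⟩ on P: start {p0}
  step 1 (a): {p1}
  — P admits the full trace.
Run σ = ⟨a⟩ on Q: start {q0}
  step 1 (a): ∅ (Q stuck)

a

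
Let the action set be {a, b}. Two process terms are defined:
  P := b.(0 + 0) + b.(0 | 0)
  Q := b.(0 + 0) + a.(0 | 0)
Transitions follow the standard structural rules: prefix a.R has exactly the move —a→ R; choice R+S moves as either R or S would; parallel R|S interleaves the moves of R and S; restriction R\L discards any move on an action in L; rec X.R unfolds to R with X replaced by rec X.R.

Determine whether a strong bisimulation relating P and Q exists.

P's transition system — 3 states:
  u0 = b.(0 + 0) + b.(0 | 0) has moves ··b··> u1, ··b··> u2
  u1 = 0 + 0 has moves ∅
  u2 = 0 | 0 has moves ∅
Q's transition system — 3 states:
  v0 = b.(0 + 0) + a.(0 | 0) has moves ··a··> v1, ··b··> v2
  v1 = 0 | 0 has moves ∅
  v2 = 0 + 0 has moves ∅
Bisimilarity quotient blocks:
  B0 = {u0}
  B1 = {u1, u2, v1, v2}
  B2 = {v0}
u0 ∈ B0, v0 ∈ B2 → different blocks

not bisimilar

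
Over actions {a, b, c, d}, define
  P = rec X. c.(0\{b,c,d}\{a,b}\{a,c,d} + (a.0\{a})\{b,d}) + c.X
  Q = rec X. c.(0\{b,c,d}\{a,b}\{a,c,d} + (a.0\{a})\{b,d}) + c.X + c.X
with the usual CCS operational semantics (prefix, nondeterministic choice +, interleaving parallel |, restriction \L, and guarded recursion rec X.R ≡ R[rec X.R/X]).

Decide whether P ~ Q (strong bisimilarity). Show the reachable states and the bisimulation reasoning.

P's transition system — 3 states:
  u0 = rec X. c.(0\{b,c,d}\{a,b}\{a,c,d} + (a.0\{a})\{b,d}) + c.X has moves ··c··> u0, ··c··> u1
  u1 = 0\{b,c,d}\{a,b}\{a,c,d} + (a.0\{a})\{b,d} has moves ··a··> u2
  u2 = 0\{a}\{b,d} has moves (no moves)
Q's transition system — 3 states:
  v0 = rec X. c.(0\{b,c,d}\{a,b}\{a,c,d} + (a.0\{a})\{b,d}) + c.X + c.X has moves ··c··> v0, ··c··> v1
  v1 = 0\{b,c,d}\{a,b}\{a,c,d} + (a.0\{a})\{b,d} has moves ··a··> v2
  v2 = 0\{a}\{b,d} has moves (no moves)
Coarsest stable partition (strong bisimilarity classes):
  B0 = {u0, v0}
  B1 = {u1, v1}
  B2 = {u2, v2}
u0 ∈ B0, v0 ∈ B0 → same block

P ~ Q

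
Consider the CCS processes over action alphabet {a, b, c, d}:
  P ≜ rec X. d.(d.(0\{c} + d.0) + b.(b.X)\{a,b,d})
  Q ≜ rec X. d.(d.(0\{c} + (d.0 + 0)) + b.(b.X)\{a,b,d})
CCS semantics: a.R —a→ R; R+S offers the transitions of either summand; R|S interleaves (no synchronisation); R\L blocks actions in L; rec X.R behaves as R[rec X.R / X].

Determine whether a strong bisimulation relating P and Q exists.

LTS(P): 5 reachable states
  m0 = rec X. d.(d.(0\{c} + d.0) + b.(b.X)\{a,b,d}) → ··d··> m1
  m1 = d.(0\{c} + d.0) + b.(b.(rec X. d.(d.(0\{c} + d.0) + b.(b.X)\{a,b,d})))\{a,b,d} → ··b··> m2, ··d··> m3
  m2 = (b.(rec X. d.(d.(0\{c} + d.0) + b.(b.X)\{a,b,d})))\{a,b,d} → stopped
  m3 = 0\{c} + d.0 → ··d··> m4
  m4 = 0 → stopped
LTS(Q): 5 reachable states
  n0 = rec X. d.(d.(0\{c} + (d.0 + 0)) + b.(b.X)\{a,b,d}) → ··d··> n1
  n1 = d.(0\{c} + (d.0 + 0)) + b.(b.(rec X. d.(d.(0\{c} + (d.0 + 0)) + b.(b.X)\{a,b,d})))\{a,b,d} → ··b··> n2, ··d··> n3
  n2 = (b.(rec X. d.(d.(0\{c} + (d.0 + 0)) + b.(b.X)\{a,b,d})))\{a,b,d} → stopped
  n3 = 0\{c} + (d.0 + 0) → ··d··> n4
  n4 = 0 → stopped
Bisimilarity quotient blocks:
  B0 = {m0, n0}
  B1 = {m1, n1}
  B2 = {m2, m4, n2, n4}
  B3 = {m3, n3}
m0 ∈ B0, n0 ∈ B0 → same block

bisimilar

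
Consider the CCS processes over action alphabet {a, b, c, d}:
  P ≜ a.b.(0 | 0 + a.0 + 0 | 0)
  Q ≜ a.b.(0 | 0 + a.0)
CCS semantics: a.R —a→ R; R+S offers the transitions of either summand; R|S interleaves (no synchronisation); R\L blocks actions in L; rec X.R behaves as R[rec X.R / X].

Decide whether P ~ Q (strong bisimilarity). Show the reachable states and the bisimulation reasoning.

bisimilar

P's transition system — 4 states:
  s0 = a.b.(0 | 0 + a.0 + 0 | 0) | --a--▸ s1
  s1 = b.(0 | 0 + a.0 + 0 | 0) | --b--▸ s2
  s2 = 0 | 0 + a.0 + 0 | 0 | --a--▸ s3
  s3 = 0 | stopped
Q's transition system — 4 states:
  t0 = a.b.(0 | 0 + a.0) | --a--▸ t1
  t1 = b.(0 | 0 + a.0) | --b--▸ t2
  t2 = 0 | 0 + a.0 | --a--▸ t3
  t3 = 0 | stopped
Bisimilarity quotient blocks:
  B0 = {s0, t0}
  B1 = {s1, t1}
  B2 = {s2, t2}
  B3 = {s3, t3}
s0 ∈ B0, t0 ∈ B0 → same block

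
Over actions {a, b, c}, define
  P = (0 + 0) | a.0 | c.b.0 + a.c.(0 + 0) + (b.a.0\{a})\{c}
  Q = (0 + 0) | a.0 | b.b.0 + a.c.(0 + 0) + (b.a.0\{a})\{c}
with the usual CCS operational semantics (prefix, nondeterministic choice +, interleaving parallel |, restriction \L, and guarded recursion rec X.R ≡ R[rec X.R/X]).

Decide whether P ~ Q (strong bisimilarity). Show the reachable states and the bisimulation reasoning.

NO

P's transition system — 10 states:
  p0 = (0 + 0) | a.0 | c.b.0 + a.c.(0 + 0) + (b.a.0\{a})\{c} ⊢ -a-> p1, -a-> p2, -b-> p3, -c-> p4
  p1 = (0 + 0) | 0 | c.b.0 ⊢ -c-> p5
  p2 = c.(0 + 0) ⊢ -c-> p6
  p3 = (a.0\{a})\{c} ⊢ -a-> p7
  p4 = (0 + 0) | a.0 | b.0 ⊢ -a-> p5, -b-> p8
  p5 = (0 + 0) | 0 | b.0 ⊢ -b-> p9
  p6 = 0 + 0 ⊢ (no moves)
  p7 = 0\{a}\{c} ⊢ (no moves)
  p8 = (0 + 0) | a.0 | 0 ⊢ -a-> p9
  p9 = (0 + 0) | 0 | 0 ⊢ (no moves)
Q's transition system — 10 states:
  q0 = (0 + 0) | a.0 | b.b.0 + a.c.(0 + 0) + (b.a.0\{a})\{c} ⊢ -a-> q1, -a-> q2, -b-> q3, -b-> q4
  q1 = (0 + 0) | 0 | b.b.0 ⊢ -b-> q5
  q2 = c.(0 + 0) ⊢ -c-> q6
  q3 = (0 + 0) | a.0 | b.0 ⊢ -a-> q5, -b-> q7
  q4 = (a.0\{a})\{c} ⊢ -a-> q8
  q5 = (0 + 0) | 0 | b.0 ⊢ -b-> q9
  q6 = 0 + 0 ⊢ (no moves)
  q7 = (0 + 0) | a.0 | 0 ⊢ -a-> q9
  q8 = 0\{a}\{c} ⊢ (no moves)
  q9 = (0 + 0) | 0 | 0 ⊢ (no moves)
Coarsest stable partition (strong bisimilarity classes):
  B0 = {p0}
  B1 = {p2, q2}
  B2 = {p6, p7, p9, q6, q8, q9}
  B3 = {p4, q3}
  B4 = {p5, q5}
  B5 = {p3, p8, q4, q7}
  B6 = {p1}
  B7 = {q0}
  B8 = {q1}
p0 ∈ B0, q0 ∈ B7 → different blocks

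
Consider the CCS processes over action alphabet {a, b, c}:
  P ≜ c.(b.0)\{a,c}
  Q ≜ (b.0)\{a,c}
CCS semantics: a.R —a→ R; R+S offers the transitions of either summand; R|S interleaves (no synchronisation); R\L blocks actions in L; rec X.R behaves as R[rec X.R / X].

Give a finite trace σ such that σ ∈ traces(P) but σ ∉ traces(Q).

c

LTS(P): 3 reachable states
  p0 = c.(b.0)\{a,c} :: —c→ p1
  p1 = (b.0)\{a,c} :: —b→ p2
  p2 = 0\{a,c} :: deadlocked
LTS(Q): 2 reachable states
  q0 = (b.0)\{a,c} :: —b→ q1
  q1 = 0\{a,c} :: deadlocked
Executing c from P (initial set {p0}):
  after c @ step 1: {p1}
  — P admits the full trace.
Executing c from Q (initial set {q0}):
  after c @ step 1: ∅ (Q stuck)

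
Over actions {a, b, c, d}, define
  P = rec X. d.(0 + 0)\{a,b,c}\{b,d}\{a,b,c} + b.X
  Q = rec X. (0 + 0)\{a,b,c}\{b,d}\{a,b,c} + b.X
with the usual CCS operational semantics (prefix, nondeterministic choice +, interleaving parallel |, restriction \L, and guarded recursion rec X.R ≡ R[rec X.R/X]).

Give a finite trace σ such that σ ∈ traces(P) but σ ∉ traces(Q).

d

P's transition system — 2 states:
  p0 = rec X. d.(0 + 0)\{a,b,c}\{b,d}\{a,b,c} + b.X has moves —b→ p0, —d→ p1
  p1 = (0 + 0)\{a,b,c}\{b,d}\{a,b,c} has moves (no moves)
Q's transition system — 1 states:
  q0 = rec X. (0 + 0)\{a,b,c}\{b,d}\{a,b,c} + b.X has moves —b→ q0
Executing d from P (initial set {p0}):
  [1] d ⇒ {p1}
  — P admits the full trace.
Executing d from Q (initial set {q0}):
  [1] d ⇒ no successor for Q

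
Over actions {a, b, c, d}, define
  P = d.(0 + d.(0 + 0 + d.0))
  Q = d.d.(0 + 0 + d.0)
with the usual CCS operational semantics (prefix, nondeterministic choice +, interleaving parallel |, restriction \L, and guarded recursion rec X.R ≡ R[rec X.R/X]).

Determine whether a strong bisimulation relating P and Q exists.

LTS(P): 4 reachable states
  m0 = d.(0 + d.(0 + 0 + d.0)) | =d=> m1
  m1 = 0 + d.(0 + 0 + d.0) | =d=> m2
  m2 = 0 + 0 + d.0 | =d=> m3
  m3 = 0 | stopped
LTS(Q): 4 reachable states
  n0 = d.d.(0 + 0 + d.0) | =d=> n1
  n1 = d.(0 + 0 + d.0) | =d=> n2
  n2 = 0 + 0 + d.0 | =d=> n3
  n3 = 0 | stopped
Bisimilarity quotient blocks:
  B0 = {m0, n0}
  B1 = {m1, n1}
  B2 = {m2, n2}
  B3 = {m3, n3}
m0 ∈ B0, n0 ∈ B0 → same block

P ~ Q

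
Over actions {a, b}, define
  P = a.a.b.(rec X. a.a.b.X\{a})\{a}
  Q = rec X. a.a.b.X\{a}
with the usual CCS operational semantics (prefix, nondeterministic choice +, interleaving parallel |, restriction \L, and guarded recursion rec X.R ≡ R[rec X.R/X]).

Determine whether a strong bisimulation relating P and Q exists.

YES

P's transition system — 4 states:
  s0 = a.a.b.(rec X. a.a.b.X\{a})\{a} | —a→ s1
  s1 = a.b.(rec X. a.a.b.X\{a})\{a} | —a→ s2
  s2 = b.(rec X. a.a.b.X\{a})\{a} | —b→ s3
  s3 = (rec X. a.a.b.X\{a})\{a} | deadlocked
Q's transition system — 4 states:
  t0 = rec X. a.a.b.X\{a} | —a→ t1
  t1 = a.b.(rec X. a.a.b.X\{a})\{a} | —a→ t2
  t2 = b.(rec X. a.a.b.X\{a})\{a} | —b→ t3
  t3 = (rec X. a.a.b.X\{a})\{a} | deadlocked
Partition-refinement fixed point:
  B0 = {s0, t0}
  B1 = {s1, t1}
  B2 = {s2, t2}
  B3 = {s3, t3}
s0 ∈ B0, t0 ∈ B0 → same block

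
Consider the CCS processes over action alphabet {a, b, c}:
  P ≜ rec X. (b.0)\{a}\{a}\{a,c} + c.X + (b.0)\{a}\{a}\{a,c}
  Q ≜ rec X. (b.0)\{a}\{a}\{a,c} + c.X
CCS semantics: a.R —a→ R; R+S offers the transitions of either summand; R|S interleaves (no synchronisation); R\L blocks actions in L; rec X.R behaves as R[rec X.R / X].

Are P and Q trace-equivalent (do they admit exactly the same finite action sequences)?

Reachable graph of P (2 states):
  p0 = rec X. (b.0)\{a}\{a}\{a,c} + c.X + (b.0)\{a}\{a}\{a,c} ⊢ -b-> p1, -c-> p0
  p1 = 0\{a}\{a}\{a,c} ⊢ deadlocked
Reachable graph of Q (2 states):
  q0 = rec X. (b.0)\{a}\{a}\{a,c} + c.X ⊢ -b-> q1, -c-> q0
  q1 = 0\{a}\{a}\{a,c} ⊢ deadlocked
Bisimilarity quotient blocks:
  B0 = {p0, q0}
  B1 = {p1, q1}
p0 ∈ B0, q0 ∈ B0 → same block
Bisimilar ⇒ trace-equivalent.

traces(P) = traces(Q)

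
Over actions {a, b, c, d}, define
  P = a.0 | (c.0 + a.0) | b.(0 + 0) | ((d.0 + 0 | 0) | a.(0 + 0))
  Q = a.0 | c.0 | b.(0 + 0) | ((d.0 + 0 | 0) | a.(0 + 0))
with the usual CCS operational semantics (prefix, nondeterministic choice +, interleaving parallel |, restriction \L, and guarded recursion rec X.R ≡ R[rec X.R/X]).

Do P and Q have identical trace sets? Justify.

LTS(P): 32 reachable states
  m0 = a.0 | (c.0 + a.0) | b.(0 + 0) | ((d.0 + 0 | 0) | a.(0 + 0)) :: =a=> m1, =a=> m2, =a=> m3, =b=> m4, =c=> m3, =d=> m5
  m1 = 0 | (c.0 + a.0) | b.(0 + 0) | ((d.0 + 0 | 0) | a.(0 + 0)) :: =a=> m6, =a=> m7, =b=> m8, =c=> m7, =d=> m9
  m2 = a.0 | (c.0 + a.0) | b.(0 + 0) | ((d.0 + 0 | 0) | (0 + 0)) :: =a=> m10, =a=> m6, =b=> m11, =c=> m10, =d=> m12
  m3 = a.0 | 0 | b.(0 + 0) | ((d.0 + 0 | 0) | a.(0 + 0)) :: =a=> m10, =a=> m7, =b=> m13, =d=> m14
  m4 = a.0 | (c.0 + a.0) | (0 + 0) | ((d.0 + 0 | 0) | a.(0 + 0)) :: =a=> m11, =a=> m13, =a=> m8, =c=> m13, =d=> m15
  m5 = a.0 | (c.0 + a.0) | b.(0 + 0) | (0 | a.(0 + 0)) :: =a=> m12, =a=> m14, =a=> m9, =b=> m15, =c=> m14
  m6 = 0 | (c.0 + a.0) | b.(0 + 0) | ((d.0 + 0 | 0) | (0 + 0)) :: =a=> m16, =b=> m17, =c=> m16, =d=> m18
  m7 = 0 | 0 | b.(0 + 0) | ((d.0 + 0 | 0) | a.(0 + 0)) :: =a=> m16, =b=> m19, =d=> m20
  m8 = 0 | (c.0 + a.0) | (0 + 0) | ((d.0 + 0 | 0) | a.(0 + 0)) :: =a=> m17, =a=> m19, =c=> m19, =d=> m21
  m9 = 0 | (c.0 + a.0) | b.(0 + 0) | (0 | a.(0 + 0)) :: =a=> m18, =a=> m20, =b=> m21, =c=> m20
  m10 = a.0 | 0 | b.(0 + 0) | ((d.0 + 0 | 0) | (0 + 0)) :: =a=> m16, =b=> m22, =d=> m23
  m11 = a.0 | (c.0 + a.0) | (0 + 0) | ((d.0 + 0 | 0) | (0 + 0)) :: =a=> m17, =a=> m22, =c=> m22, =d=> m24
  m12 = a.0 | (c.0 + a.0) | b.(0 + 0) | (0 | (0 + 0)) :: =a=> m18, =a=> m23, =b=> m24, =c=> m23
  m13 = a.0 | 0 | (0 + 0) | ((d.0 + 0 | 0) | a.(0 + 0)) :: =a=> m19, =a=> m22, =d=> m25
  m14 = a.0 | 0 | b.(0 + 0) | (0 | a.(0 + 0)) :: =a=> m20, =a=> m23, =b=> m25
  m15 = a.0 | (c.0 + a.0) | (0 + 0) | (0 | a.(0 + 0)) :: =a=> m21, =a=> m24, =a=> m25, =c=> m25
  m16 = 0 | 0 | b.(0 + 0) | ((d.0 + 0 | 0) | (0 + 0)) :: =b=> m26, =d=> m27
  m17 = 0 | (c.0 + a.0) | (0 + 0) | ((d.0 + 0 | 0) | (0 + 0)) :: =a=> m26, =c=> m26, =d=> m28
  m18 = 0 | (c.0 + a.0) | b.(0 + 0) | (0 | (0 + 0)) :: =a=> m27, =b=> m28, =c=> m27
  m19 = 0 | 0 | (0 + 0) | ((d.0 + 0 | 0) | a.(0 + 0)) :: =a=> m26, =d=> m29
  m20 = 0 | 0 | b.(0 + 0) | (0 | a.(0 + 0)) :: =a=> m27, =b=> m29
  m21 = 0 | (c.0 + a.0) | (0 + 0) | (0 | a.(0 + 0)) :: =a=> m28, =a=> m29, =c=> m29
  m22 = a.0 | 0 | (0 + 0) | ((d.0 + 0 | 0) | (0 + 0)) :: =a=> m26, =d=> m30
  m23 = a.0 | 0 | b.(0 + 0) | (0 | (0 + 0)) :: =a=> m27, =b=> m30
  m24 = a.0 | (c.0 + a.0) | (0 + 0) | (0 | (0 + 0)) :: =a=> m28, =a=> m30, =c=> m30
  m25 = a.0 | 0 | (0 + 0) | (0 | a.(0 + 0)) :: =a=> m29, =a=> m30
  m26 = 0 | 0 | (0 + 0) | ((d.0 + 0 | 0) | (0 + 0)) :: =d=> m31
  m27 = 0 | 0 | b.(0 + 0) | (0 | (0 + 0)) :: =b=> m31
  m28 = 0 | (c.0 + a.0) | (0 + 0) | (0 | (0 + 0)) :: =a=> m31, =c=> m31
  m29 = 0 | 0 | (0 + 0) | (0 | a.(0 + 0)) :: =a=> m31
  m30 = a.0 | 0 | (0 + 0) | (0 | (0 + 0)) :: =a=> m31
  m31 = 0 | 0 | (0 + 0) | (0 | (0 + 0)) :: ·
LTS(Q): 32 reachable states
  n0 = a.0 | c.0 | b.(0 + 0) | ((d.0 + 0 | 0) | a.(0 + 0)) :: =a=> n1, =a=> n2, =b=> n3, =c=> n4, =d=> n5
  n1 = 0 | c.0 | b.(0 + 0) | ((d.0 + 0 | 0) | a.(0 + 0)) :: =a=> n6, =b=> n7, =c=> n8, =d=> n9
  n2 = a.0 | c.0 | b.(0 + 0) | ((d.0 + 0 | 0) | (0 + 0)) :: =a=> n6, =b=> n10, =c=> n11, =d=> n12
  n3 = a.0 | c.0 | (0 + 0) | ((d.0 + 0 | 0) | a.(0 + 0)) :: =a=> n10, =a=> n7, =c=> n13, =d=> n14
  n4 = a.0 | 0 | b.(0 + 0) | ((d.0 + 0 | 0) | a.(0 + 0)) :: =a=> n11, =a=> n8, =b=> n13, =d=> n15
  n5 = a.0 | c.0 | b.(0 + 0) | (0 | a.(0 + 0)) :: =a=> n12, =a=> n9, =b=> n14, =c=> n15
  n6 = 0 | c.0 | b.(0 + 0) | ((d.0 + 0 | 0) | (0 + 0)) :: =b=> n16, =c=> n17, =d=> n18
  n7 = 0 | c.0 | (0 + 0) | ((d.0 + 0 | 0) | a.(0 + 0)) :: =a=> n16, =c=> n19, =d=> n20
  n8 = 0 | 0 | b.(0 + 0) | ((d.0 + 0 | 0) | a.(0 + 0)) :: =a=> n17, =b=> n19, =d=> n21
  n9 = 0 | c.0 | b.(0 + 0) | (0 | a.(0 + 0)) :: =a=> n18, =b=> n20, =c=> n21
  n10 = a.0 | c.0 | (0 + 0) | ((d.0 + 0 | 0) | (0 + 0)) :: =a=> n16, =c=> n22, =d=> n23
  n11 = a.0 | 0 | b.(0 + 0) | ((d.0 + 0 | 0) | (0 + 0)) :: =a=> n17, =b=> n22, =d=> n24
  n12 = a.0 | c.0 | b.(0 + 0) | (0 | (0 + 0)) :: =a=> n18, =b=> n23, =c=> n24
  n13 = a.0 | 0 | (0 + 0) | ((d.0 + 0 | 0) | a.(0 + 0)) :: =a=> n19, =a=> n22, =d=> n25
  n14 = a.0 | c.0 | (0 + 0) | (0 | a.(0 + 0)) :: =a=> n20, =a=> n23, =c=> n25
  n15 = a.0 | 0 | b.(0 + 0) | (0 | a.(0 + 0)) :: =a=> n21, =a=> n24, =b=> n25
  n16 = 0 | c.0 | (0 + 0) | ((d.0 + 0 | 0) | (0 + 0)) :: =c=> n26, =d=> n27
  n17 = 0 | 0 | b.(0 + 0) | ((d.0 + 0 | 0) | (0 + 0)) :: =b=> n26, =d=> n28
  n18 = 0 | c.0 | b.(0 + 0) | (0 | (0 + 0)) :: =b=> n27, =c=> n28
  n19 = 0 | 0 | (0 + 0) | ((d.0 + 0 | 0) | a.(0 + 0)) :: =a=> n26, =d=> n29
  n20 = 0 | c.0 | (0 + 0) | (0 | a.(0 + 0)) :: =a=> n27, =c=> n29
  n21 = 0 | 0 | b.(0 + 0) | (0 | a.(0 + 0)) :: =a=> n28, =b=> n29
  n22 = a.0 | 0 | (0 + 0) | ((d.0 + 0 | 0) | (0 + 0)) :: =a=> n26, =d=> n30
  n23 = a.0 | c.0 | (0 + 0) | (0 | (0 + 0)) :: =a=> n27, =c=> n30
  n24 = a.0 | 0 | b.(0 + 0) | (0 | (0 + 0)) :: =a=> n28, =b=> n30
  n25 = a.0 | 0 | (0 + 0) | (0 | a.(0 + 0)) :: =a=> n29, =a=> n30
  n26 = 0 | 0 | (0 + 0) | ((d.0 + 0 | 0) | (0 + 0)) :: =d=> n31
  n27 = 0 | c.0 | (0 + 0) | (0 | (0 + 0)) :: =c=> n31
  n28 = 0 | 0 | b.(0 + 0) | (0 | (0 + 0)) :: =b=> n31
  n29 = 0 | 0 | (0 + 0) | (0 | a.(0 + 0)) :: =a=> n31
  n30 = a.0 | 0 | (0 + 0) | (0 | (0 + 0)) :: =a=> n31
  n31 = 0 | 0 | (0 + 0) | (0 | (0 + 0)) :: ·
Trace ⟨aaa⟩ through P, begin at {m0}:
  step 1 (a): {m1, m2, m3}
  step 2 (a): {m10, m6, m7}
  step 3 (a): {m16}
  ✓ P
Trace ⟨aaa⟩ through Q, begin at {n0}:
  step 1 (a): {n1, n2}
  step 2 (a): {n6}
  step 3 (a): ∅ (Q stuck)

traces(P) ≠ traces(Q) — witness ⟨aaa⟩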